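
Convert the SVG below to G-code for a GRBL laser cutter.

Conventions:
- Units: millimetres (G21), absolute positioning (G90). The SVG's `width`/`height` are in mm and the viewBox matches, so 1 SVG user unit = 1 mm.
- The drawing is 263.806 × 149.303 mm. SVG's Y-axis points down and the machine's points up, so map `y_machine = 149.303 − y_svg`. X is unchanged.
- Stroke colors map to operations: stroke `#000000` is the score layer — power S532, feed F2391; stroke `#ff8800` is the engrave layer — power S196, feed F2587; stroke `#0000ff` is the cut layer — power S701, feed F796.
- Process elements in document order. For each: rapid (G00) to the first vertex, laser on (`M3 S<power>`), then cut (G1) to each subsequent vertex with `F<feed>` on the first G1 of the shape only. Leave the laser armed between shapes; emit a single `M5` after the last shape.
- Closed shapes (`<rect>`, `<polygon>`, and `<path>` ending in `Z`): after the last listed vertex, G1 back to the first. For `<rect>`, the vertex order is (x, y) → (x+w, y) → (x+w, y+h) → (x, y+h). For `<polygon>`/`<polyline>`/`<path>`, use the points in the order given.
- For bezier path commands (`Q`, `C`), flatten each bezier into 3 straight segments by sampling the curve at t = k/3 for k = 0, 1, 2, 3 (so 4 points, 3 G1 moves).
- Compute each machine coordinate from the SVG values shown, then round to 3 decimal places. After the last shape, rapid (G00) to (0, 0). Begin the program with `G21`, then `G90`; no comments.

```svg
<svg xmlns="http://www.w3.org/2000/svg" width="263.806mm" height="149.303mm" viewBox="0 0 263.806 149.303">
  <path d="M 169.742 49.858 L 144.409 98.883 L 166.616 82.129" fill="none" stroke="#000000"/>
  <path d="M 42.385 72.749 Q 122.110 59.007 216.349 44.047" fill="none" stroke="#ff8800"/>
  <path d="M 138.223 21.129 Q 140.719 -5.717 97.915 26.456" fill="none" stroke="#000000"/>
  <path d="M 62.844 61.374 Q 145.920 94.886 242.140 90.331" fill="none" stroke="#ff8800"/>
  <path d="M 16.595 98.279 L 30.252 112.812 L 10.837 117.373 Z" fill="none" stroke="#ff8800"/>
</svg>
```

1 u = 1 mm; y_m = 149.303 − y.

[1] `<path>` open polyline, #000000→score S532 F2391: (169.742,99.445) → (144.409,50.420) → (166.616,67.174)

[2] `<path>` quadratic bezier, #ff8800→engrave S196 F2587: (42.385,76.554) → (97.148,85.851) → (155.136,95.418) → (216.349,105.256)

[3] `<path>` quadratic bezier, #000000→score S532 F2391: (138.223,128.174) → (134.854,139.514) → (121.418,137.738) → (97.915,122.847)

[4] `<path>` quadratic bezier, #ff8800→engrave S196 F2587: (62.844,87.929) → (119.688,69.817) → (179.454,60.165) → (242.140,58.972)

[5] `<path>` regular polygon, #ff8800→engrave S196 F2587: (16.595,51.024) → (30.252,36.491) → (10.837,31.930) → (16.595,51.024) (closed)

G21
G90
G00 X169.742 Y99.445
M3 S532
G1 X144.409 Y50.420 F2391
G1 X166.616 Y67.174
G00 X42.385 Y76.554
M3 S196
G1 X97.148 Y85.851 F2587
G1 X155.136 Y95.418
G1 X216.349 Y105.256
G00 X138.223 Y128.174
M3 S532
G1 X134.854 Y139.514 F2391
G1 X121.418 Y137.738
G1 X97.915 Y122.847
G00 X62.844 Y87.929
M3 S196
G1 X119.688 Y69.817 F2587
G1 X179.454 Y60.165
G1 X242.140 Y58.972
G00 X16.595 Y51.024
M3 S196
G1 X30.252 Y36.491 F2587
G1 X10.837 Y31.930
G1 X16.595 Y51.024
M5
G00 X0.000 Y0.000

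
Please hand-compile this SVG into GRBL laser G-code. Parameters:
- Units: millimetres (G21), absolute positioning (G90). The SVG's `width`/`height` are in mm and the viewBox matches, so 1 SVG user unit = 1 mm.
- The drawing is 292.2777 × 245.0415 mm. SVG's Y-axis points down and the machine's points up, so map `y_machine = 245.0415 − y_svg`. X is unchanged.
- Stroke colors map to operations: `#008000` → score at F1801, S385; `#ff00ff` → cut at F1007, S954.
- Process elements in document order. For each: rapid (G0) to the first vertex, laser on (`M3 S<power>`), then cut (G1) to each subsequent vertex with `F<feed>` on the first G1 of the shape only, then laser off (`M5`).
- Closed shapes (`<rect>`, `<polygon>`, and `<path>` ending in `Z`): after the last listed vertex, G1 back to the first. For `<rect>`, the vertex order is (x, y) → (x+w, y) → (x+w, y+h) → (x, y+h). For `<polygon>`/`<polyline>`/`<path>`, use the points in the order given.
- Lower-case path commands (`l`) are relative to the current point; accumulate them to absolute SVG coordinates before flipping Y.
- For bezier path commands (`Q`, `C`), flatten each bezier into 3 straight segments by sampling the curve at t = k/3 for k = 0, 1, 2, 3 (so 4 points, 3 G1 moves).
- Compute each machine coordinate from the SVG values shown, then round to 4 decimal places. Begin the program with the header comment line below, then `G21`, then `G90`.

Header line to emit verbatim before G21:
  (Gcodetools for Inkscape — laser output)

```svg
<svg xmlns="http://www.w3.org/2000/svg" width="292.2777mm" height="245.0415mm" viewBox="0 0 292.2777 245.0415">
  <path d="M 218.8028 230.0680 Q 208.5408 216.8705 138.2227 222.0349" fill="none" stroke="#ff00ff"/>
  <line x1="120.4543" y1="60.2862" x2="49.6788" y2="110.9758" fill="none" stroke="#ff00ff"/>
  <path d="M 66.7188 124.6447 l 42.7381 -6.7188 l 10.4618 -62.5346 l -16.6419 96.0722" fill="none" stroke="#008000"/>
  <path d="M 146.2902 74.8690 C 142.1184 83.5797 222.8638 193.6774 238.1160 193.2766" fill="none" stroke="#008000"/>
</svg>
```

1 u = 1 mm; y_m = 245.0415 − y.

[1] `<path>` quadratic bezier, #ff00ff→cut S954 F1007: (218.8028,14.9735) → (205.2886,21.7316) → (178.4285,24.4093) → (138.2227,23.0066)

[2] `<line>` line segment, #ff00ff→cut S954 F1007: (120.4543,184.7553) → (49.6788,134.0657)

[3] `<path>` open polyline, #008000→score S385 F1801: (66.7188,120.3968) → (109.4569,127.1156) → (119.9187,189.6502) → (103.2768,93.5780)

[4] `<path>` cubic bezier, #008000→score S385 F1801: (146.2902,170.1725) → (164.8534,135.5137) → (206.6035,80.3493) → (238.1160,51.7649)

(Gcodetools for Inkscape — laser output)
G21
G90
G0 X218.8028 Y14.9735
M3 S954
G1 X205.2886 Y21.7316 F1007
G1 X178.4285 Y24.4093
G1 X138.2227 Y23.0066
M5
G0 X120.4543 Y184.7553
M3 S954
G1 X49.6788 Y134.0657 F1007
M5
G0 X66.7188 Y120.3968
M3 S385
G1 X109.4569 Y127.1156 F1801
G1 X119.9187 Y189.6502
G1 X103.2768 Y93.5780
M5
G0 X146.2902 Y170.1725
M3 S385
G1 X164.8534 Y135.5137 F1801
G1 X206.6035 Y80.3493
G1 X238.1160 Y51.7649
M5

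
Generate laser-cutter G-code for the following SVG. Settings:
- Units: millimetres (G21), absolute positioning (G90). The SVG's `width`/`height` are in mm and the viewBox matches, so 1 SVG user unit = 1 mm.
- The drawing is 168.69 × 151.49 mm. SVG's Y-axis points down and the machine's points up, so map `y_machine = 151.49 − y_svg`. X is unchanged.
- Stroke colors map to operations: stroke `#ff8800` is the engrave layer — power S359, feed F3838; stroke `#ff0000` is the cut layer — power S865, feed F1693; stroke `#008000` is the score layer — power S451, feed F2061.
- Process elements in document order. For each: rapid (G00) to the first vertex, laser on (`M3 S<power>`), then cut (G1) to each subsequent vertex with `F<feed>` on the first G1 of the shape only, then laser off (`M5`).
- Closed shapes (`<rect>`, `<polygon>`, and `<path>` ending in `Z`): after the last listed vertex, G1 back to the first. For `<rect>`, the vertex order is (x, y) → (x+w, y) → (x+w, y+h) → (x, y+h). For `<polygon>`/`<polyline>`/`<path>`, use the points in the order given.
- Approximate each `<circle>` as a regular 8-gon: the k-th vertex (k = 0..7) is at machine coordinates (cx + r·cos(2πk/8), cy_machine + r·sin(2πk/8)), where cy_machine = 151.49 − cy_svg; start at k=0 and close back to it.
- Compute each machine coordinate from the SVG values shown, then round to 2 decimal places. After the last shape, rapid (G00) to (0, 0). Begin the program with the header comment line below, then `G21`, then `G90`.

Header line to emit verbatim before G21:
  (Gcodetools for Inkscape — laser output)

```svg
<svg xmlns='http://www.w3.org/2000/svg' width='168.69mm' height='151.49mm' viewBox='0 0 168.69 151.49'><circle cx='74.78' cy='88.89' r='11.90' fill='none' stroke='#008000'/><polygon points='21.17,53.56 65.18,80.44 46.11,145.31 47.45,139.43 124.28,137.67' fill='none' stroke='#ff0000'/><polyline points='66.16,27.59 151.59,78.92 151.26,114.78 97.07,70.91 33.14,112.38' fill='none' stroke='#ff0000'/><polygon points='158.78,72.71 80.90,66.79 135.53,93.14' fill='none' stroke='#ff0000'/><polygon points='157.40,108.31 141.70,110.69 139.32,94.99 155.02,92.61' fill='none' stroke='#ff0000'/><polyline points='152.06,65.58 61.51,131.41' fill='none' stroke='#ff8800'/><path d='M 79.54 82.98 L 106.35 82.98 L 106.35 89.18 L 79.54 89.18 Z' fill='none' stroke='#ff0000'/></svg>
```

viewBox `0 0 168.69 151.49` with mm width/height → 1 unit = 1 mm. Flip: y_m = 151.49 − y_svg.

**Shape 1** — `<circle>` circle, stroke `#008000` → score (S451, F2061). Machine vertices: (86.68,62.60) → (83.19,71.01) → (74.78,74.50) → (66.37,71.01) → (62.88,62.60) → (66.37,54.19) → (74.78,50.70) → (83.19,54.19) → (86.68,62.60). Closed: final G1 returns to the first vertex.

**Shape 2** — `<polygon>` closed polygon, stroke `#ff0000` → cut (S865, F1693). Machine vertices: (21.17,97.93) → (65.18,71.05) → (46.11,6.18) → (47.45,12.06) → (124.28,13.82) → (21.17,97.93). Closed: final G1 returns to the first vertex.

**Shape 3** — `<polyline>` open polyline, stroke `#ff0000` → cut (S865, F1693). Machine vertices: (66.16,123.90) → (151.59,72.57) → (151.26,36.71) → (97.07,80.58) → (33.14,39.11). Open path.

**Shape 4** — `<polygon>` closed polygon, stroke `#ff0000` → cut (S865, F1693). Machine vertices: (158.78,78.78) → (80.90,84.70) → (135.53,58.35) → (158.78,78.78). Closed: final G1 returns to the first vertex.

**Shape 5** — `<polygon>` regular polygon, stroke `#ff0000` → cut (S865, F1693). Machine vertices: (157.40,43.18) → (141.70,40.80) → (139.32,56.50) → (155.02,58.88) → (157.40,43.18). Closed: final G1 returns to the first vertex.

**Shape 6** — `<polyline>` line segment, stroke `#ff8800` → engrave (S359, F3838). Machine vertices: (152.06,85.91) → (61.51,20.08). Open path.

**Shape 7** — `<path>` rectangle, stroke `#ff0000` → cut (S865, F1693). Machine vertices: (79.54,68.51) → (106.35,68.51) → (106.35,62.31) → (79.54,62.31) → (79.54,68.51). Closed: final G1 returns to the first vertex.

(Gcodetools for Inkscape — laser output)
G21
G90
G00 X86.68 Y62.60
M3 S451
G1 X83.19 Y71.01 F2061
G1 X74.78 Y74.50
G1 X66.37 Y71.01
G1 X62.88 Y62.60
G1 X66.37 Y54.19
G1 X74.78 Y50.70
G1 X83.19 Y54.19
G1 X86.68 Y62.60
M5
G00 X21.17 Y97.93
M3 S865
G1 X65.18 Y71.05 F1693
G1 X46.11 Y6.18
G1 X47.45 Y12.06
G1 X124.28 Y13.82
G1 X21.17 Y97.93
M5
G00 X66.16 Y123.90
M3 S865
G1 X151.59 Y72.57 F1693
G1 X151.26 Y36.71
G1 X97.07 Y80.58
G1 X33.14 Y39.11
M5
G00 X158.78 Y78.78
M3 S865
G1 X80.90 Y84.70 F1693
G1 X135.53 Y58.35
G1 X158.78 Y78.78
M5
G00 X157.40 Y43.18
M3 S865
G1 X141.70 Y40.80 F1693
G1 X139.32 Y56.50
G1 X155.02 Y58.88
G1 X157.40 Y43.18
M5
G00 X152.06 Y85.91
M3 S359
G1 X61.51 Y20.08 F3838
M5
G00 X79.54 Y68.51
M3 S865
G1 X106.35 Y68.51 F1693
G1 X106.35 Y62.31
G1 X79.54 Y62.31
G1 X79.54 Y68.51
M5
G00 X0.00 Y0.00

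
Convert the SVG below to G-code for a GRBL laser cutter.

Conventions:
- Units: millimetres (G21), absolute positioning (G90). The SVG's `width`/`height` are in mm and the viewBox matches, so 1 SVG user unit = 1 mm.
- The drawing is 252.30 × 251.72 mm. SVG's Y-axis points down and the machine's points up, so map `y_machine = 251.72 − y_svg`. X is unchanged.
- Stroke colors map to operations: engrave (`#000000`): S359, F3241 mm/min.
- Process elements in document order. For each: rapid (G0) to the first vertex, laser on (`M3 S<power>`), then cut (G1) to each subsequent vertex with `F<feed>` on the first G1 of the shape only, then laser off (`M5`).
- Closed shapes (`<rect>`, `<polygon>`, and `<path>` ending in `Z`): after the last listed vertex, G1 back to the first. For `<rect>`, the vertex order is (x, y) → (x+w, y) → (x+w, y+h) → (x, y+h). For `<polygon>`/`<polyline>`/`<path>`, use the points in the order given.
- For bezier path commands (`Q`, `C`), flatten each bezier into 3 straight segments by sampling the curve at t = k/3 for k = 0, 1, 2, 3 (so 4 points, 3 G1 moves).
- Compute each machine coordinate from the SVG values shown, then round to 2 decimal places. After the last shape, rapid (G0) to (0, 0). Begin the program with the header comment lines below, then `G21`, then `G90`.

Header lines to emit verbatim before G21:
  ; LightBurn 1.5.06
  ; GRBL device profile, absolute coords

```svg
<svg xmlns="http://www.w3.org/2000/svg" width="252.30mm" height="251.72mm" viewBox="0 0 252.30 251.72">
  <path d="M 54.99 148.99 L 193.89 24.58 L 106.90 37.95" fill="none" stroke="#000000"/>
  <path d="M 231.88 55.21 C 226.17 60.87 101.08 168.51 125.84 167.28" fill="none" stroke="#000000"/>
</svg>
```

; LightBurn 1.5.06
; GRBL device profile, absolute coords
G21
G90
G0 X54.99 Y102.73
M3 S359
G1 X193.89 Y227.14 F3241
G1 X106.90 Y213.77
M5
G0 X231.88 Y196.51
M3 S359
G1 X196.35 Y164.67 F3241
G1 X141.06 Y111.69
G1 X125.84 Y84.44
M5
G0 X0.00 Y0.00

Since the viewBox matches the mm dimensions, user units are millimetres directly. The only transform is the Y-flip y_m = 251.72 − y_svg.

Shape 1 is a open polyline drawn with `<path>`. Its stroke #000000 means engrave at S359, F3241. After flipping Y the toolpath is (54.99,102.73) → (193.89,227.14) → (106.90,213.77).

Shape 2 is a cubic bezier drawn with `<path>`. Its stroke #000000 means engrave at S359, F3241. After flipping Y the toolpath is (231.88,196.51) → (196.35,164.67) → (141.06,111.69) → (125.84,84.44).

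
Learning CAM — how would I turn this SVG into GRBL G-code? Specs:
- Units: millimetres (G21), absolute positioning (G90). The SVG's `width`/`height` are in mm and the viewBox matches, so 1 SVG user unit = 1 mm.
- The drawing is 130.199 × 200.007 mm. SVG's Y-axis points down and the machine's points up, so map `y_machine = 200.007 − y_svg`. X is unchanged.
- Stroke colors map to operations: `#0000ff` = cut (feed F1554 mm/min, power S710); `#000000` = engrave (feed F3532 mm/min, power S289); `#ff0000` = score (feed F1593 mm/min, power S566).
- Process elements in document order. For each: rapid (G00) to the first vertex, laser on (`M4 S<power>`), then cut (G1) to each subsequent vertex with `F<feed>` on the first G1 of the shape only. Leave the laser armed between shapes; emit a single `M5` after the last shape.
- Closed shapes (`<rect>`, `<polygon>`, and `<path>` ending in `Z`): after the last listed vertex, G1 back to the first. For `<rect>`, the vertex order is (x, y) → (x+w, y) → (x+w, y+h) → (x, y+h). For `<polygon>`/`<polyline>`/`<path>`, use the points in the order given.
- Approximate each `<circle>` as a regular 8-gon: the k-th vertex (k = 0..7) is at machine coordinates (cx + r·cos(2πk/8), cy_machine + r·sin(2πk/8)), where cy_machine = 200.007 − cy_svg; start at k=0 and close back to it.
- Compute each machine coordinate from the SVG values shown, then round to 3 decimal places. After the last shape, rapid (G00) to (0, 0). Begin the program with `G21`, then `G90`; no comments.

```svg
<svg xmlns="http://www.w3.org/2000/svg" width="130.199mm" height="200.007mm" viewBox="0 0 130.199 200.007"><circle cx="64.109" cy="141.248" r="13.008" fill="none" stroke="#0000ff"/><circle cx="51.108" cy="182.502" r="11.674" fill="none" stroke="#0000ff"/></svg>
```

1 u = 1 mm; y_m = 200.007 − y.

[1] `<circle>` circle, #0000ff→cut S710 F1554: (77.117,58.759) → (73.307,67.957) → (64.109,71.767) → (54.911,67.957) → (51.101,58.759) → (54.911,49.561) → (64.109,45.751) → (73.307,49.561) → (77.117,58.759) (closed)

[2] `<circle>` circle, #0000ff→cut S710 F1554: (62.782,17.505) → (59.363,25.760) → (51.108,29.179) → (42.853,25.760) → (39.434,17.505) → (42.853,9.250) → (51.108,5.831) → (59.363,9.250) → (62.782,17.505) (closed)

G21
G90
G00 X77.117 Y58.759
M4 S710
G1 X73.307 Y67.957 F1554
G1 X64.109 Y71.767
G1 X54.911 Y67.957
G1 X51.101 Y58.759
G1 X54.911 Y49.561
G1 X64.109 Y45.751
G1 X73.307 Y49.561
G1 X77.117 Y58.759
G00 X62.782 Y17.505
M4 S710
G1 X59.363 Y25.760 F1554
G1 X51.108 Y29.179
G1 X42.853 Y25.760
G1 X39.434 Y17.505
G1 X42.853 Y9.250
G1 X51.108 Y5.831
G1 X59.363 Y9.250
G1 X62.782 Y17.505
M5
G00 X0.000 Y0.000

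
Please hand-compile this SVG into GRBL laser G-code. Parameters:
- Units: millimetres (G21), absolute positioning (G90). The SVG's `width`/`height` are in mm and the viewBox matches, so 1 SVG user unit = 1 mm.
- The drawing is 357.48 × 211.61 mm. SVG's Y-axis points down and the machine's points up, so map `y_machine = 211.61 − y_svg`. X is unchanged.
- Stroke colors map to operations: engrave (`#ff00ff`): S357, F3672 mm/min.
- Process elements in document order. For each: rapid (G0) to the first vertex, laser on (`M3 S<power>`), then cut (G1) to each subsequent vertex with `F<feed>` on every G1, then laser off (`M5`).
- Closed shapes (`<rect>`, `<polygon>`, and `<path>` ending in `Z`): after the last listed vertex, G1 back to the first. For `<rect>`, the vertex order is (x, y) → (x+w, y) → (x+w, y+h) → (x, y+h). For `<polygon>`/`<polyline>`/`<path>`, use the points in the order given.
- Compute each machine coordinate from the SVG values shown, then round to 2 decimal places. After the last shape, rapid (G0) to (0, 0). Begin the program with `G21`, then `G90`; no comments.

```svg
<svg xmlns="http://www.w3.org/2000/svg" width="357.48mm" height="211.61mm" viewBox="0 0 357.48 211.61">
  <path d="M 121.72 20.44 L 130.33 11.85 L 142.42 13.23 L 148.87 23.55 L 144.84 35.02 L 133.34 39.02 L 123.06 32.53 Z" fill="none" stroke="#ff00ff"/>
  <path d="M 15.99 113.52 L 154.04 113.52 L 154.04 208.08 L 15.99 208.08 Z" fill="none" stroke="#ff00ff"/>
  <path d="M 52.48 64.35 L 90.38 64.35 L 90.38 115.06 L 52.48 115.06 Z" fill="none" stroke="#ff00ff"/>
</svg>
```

G21
G90
G0 X121.72 Y191.17
M3 S357
G1 X130.33 Y199.76 F3672
G1 X142.42 Y198.38 F3672
G1 X148.87 Y188.06 F3672
G1 X144.84 Y176.59 F3672
G1 X133.34 Y172.59 F3672
G1 X123.06 Y179.08 F3672
G1 X121.72 Y191.17 F3672
M5
G0 X15.99 Y98.09
M3 S357
G1 X154.04 Y98.09 F3672
G1 X154.04 Y3.53 F3672
G1 X15.99 Y3.53 F3672
G1 X15.99 Y98.09 F3672
M5
G0 X52.48 Y147.26
M3 S357
G1 X90.38 Y147.26 F3672
G1 X90.38 Y96.55 F3672
G1 X52.48 Y96.55 F3672
G1 X52.48 Y147.26 F3672
M5
G0 X0.00 Y0.00

Since the viewBox matches the mm dimensions, user units are millimetres directly. The only transform is the Y-flip y_m = 211.61 − y_svg.

Shape 1 is a regular polygon drawn with `<path>`. Its stroke #ff00ff means engrave at S357, F3672. After flipping Y the toolpath is (121.72,191.17) → (130.33,199.76) → (142.42,198.38) → (148.87,188.06) → (144.84,176.59) → (133.34,172.59) → (123.06,179.08) → (121.72,191.17), returning to the start.

Shape 2 is a rectangle drawn with `<path>`. Its stroke #ff00ff means engrave at S357, F3672. After flipping Y the toolpath is (15.99,98.09) → (154.04,98.09) → (154.04,3.53) → (15.99,3.53) → (15.99,98.09), returning to the start.

Shape 3 is a rectangle drawn with `<path>`. Its stroke #ff00ff means engrave at S357, F3672. After flipping Y the toolpath is (52.48,147.26) → (90.38,147.26) → (90.38,96.55) → (52.48,96.55) → (52.48,147.26), returning to the start.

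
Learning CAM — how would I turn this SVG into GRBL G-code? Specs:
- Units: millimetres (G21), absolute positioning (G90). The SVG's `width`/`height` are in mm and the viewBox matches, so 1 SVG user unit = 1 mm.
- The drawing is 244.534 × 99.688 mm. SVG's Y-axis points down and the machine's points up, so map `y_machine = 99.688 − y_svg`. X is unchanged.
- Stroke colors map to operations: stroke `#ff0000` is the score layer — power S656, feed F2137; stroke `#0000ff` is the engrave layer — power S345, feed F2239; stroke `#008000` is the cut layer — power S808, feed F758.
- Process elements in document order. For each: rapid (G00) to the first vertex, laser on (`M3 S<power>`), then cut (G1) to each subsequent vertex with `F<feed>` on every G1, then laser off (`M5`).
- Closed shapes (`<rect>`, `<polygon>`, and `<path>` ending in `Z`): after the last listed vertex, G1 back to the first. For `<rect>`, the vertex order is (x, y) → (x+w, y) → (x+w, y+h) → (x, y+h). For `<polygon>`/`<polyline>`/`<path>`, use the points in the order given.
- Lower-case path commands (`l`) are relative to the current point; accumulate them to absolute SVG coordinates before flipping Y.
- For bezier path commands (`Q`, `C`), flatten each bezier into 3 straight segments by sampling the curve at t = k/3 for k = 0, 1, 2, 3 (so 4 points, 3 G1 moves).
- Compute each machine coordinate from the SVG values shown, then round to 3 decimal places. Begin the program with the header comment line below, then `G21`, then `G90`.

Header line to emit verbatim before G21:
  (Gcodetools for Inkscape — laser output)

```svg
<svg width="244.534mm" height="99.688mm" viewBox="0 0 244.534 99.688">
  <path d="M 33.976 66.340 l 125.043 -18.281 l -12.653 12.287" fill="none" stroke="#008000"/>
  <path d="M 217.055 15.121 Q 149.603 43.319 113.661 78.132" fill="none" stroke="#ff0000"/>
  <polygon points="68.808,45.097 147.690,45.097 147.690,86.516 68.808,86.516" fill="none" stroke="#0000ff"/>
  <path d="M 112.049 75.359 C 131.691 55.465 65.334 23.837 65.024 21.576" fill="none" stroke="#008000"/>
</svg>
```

(Gcodetools for Inkscape — laser output)
G21
G90
G00 X33.976 Y33.348
M3 S808
G1 X159.019 Y51.629 F758
G1 X146.366 Y39.342 F758
M5
G00 X217.055 Y84.567
M3 S656
G1 X175.588 Y65.033 F2137
G1 X141.123 Y44.030 F2137
G1 X113.661 Y21.556 F2137
M5
G00 X68.808 Y54.591
M3 S345
G1 X147.690 Y54.591 F2239
G1 X147.690 Y13.172 F2239
G1 X68.808 Y13.172 F2239
G1 X68.808 Y54.591 F2239
M5
G00 X112.049 Y24.329
M3 S808
G1 X108.656 Y46.612 F758
G1 X81.718 Y67.584 F758
G1 X65.024 Y78.112 F758
M5

1 u = 1 mm; y_m = 99.688 − y.

[1] `<path>` open polyline, #008000→cut S808 F758: (33.976,33.348) → (159.019,51.629) → (146.366,39.342)

[2] `<path>` quadratic bezier, #ff0000→score S656 F2137: (217.055,84.567) → (175.588,65.033) → (141.123,44.030) → (113.661,21.556)

[3] `<polygon>` rectangle, #0000ff→engrave S345 F2239: (68.808,54.591) → (147.690,54.591) → (147.690,13.172) → (68.808,13.172) → (68.808,54.591) (closed)

[4] `<path>` cubic bezier, #008000→cut S808 F758: (112.049,24.329) → (108.656,46.612) → (81.718,67.584) → (65.024,78.112)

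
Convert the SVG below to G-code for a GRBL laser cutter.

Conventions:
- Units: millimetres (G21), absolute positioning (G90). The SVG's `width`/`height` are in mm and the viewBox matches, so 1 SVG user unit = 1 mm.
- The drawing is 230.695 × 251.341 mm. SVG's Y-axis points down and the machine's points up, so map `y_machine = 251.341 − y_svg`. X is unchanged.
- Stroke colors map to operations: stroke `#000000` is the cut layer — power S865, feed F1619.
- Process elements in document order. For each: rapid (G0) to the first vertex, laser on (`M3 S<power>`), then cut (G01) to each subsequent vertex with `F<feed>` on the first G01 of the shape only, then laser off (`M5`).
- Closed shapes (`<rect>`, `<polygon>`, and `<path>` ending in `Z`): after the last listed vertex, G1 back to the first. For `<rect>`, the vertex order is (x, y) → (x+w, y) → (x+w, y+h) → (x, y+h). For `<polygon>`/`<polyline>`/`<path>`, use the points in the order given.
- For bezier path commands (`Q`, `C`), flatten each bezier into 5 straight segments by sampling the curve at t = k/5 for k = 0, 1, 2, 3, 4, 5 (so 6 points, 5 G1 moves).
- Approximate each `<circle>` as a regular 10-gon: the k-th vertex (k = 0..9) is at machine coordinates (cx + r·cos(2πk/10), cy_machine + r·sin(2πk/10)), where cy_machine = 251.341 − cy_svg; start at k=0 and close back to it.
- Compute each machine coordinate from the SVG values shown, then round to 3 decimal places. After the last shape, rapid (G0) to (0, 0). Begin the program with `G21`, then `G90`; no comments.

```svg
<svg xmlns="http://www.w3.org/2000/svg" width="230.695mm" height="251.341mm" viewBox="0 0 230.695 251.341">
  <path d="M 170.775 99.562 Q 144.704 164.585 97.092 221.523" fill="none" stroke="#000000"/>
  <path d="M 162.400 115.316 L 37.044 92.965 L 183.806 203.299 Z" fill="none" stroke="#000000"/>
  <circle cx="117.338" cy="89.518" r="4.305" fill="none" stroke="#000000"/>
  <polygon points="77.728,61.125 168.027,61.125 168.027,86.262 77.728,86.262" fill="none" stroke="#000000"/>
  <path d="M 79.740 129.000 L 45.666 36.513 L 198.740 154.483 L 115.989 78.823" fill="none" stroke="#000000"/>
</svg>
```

G21
G90
G0 X170.775 Y151.779
M3 S865
G01 X159.485 Y126.093 F1619
G01 X146.472 Y101.054
G01 X131.735 Y76.662
G01 X115.275 Y52.917
G01 X97.092 Y29.818
M5
G0 X162.400 Y136.025
M3 S865
G01 X37.044 Y158.376 F1619
G01 X183.806 Y48.042
G01 X162.400 Y136.025
M5
G0 X121.643 Y161.823
M3 S865
G01 X120.821 Y164.353 F1619
G01 X118.668 Y165.917
G01 X116.008 Y165.917
G01 X113.855 Y164.353
G01 X113.033 Y161.823
G01 X113.855 Y159.293
G01 X116.008 Y157.729
G01 X118.668 Y157.729
G01 X120.821 Y159.293
G01 X121.643 Y161.823
M5
G0 X77.728 Y190.216
M3 S865
G01 X168.027 Y190.216 F1619
G01 X168.027 Y165.079
G01 X77.728 Y165.079
G01 X77.728 Y190.216
M5
G0 X79.740 Y122.341
M3 S865
G01 X45.666 Y214.828 F1619
G01 X198.740 Y96.858
G01 X115.989 Y172.518
M5
G0 X0.000 Y0.000

viewBox `0 0 230.695 251.341` with mm width/height → 1 unit = 1 mm. Flip: y_m = 251.341 − y_svg.

**Shape 1** — `<path>` quadratic bezier, stroke `#000000` → cut (S865, F1619). Control points (SVG): P0=(170.775,99.562), P1=(144.704,164.585), P2=(97.092,221.523); sampled at t=k/5. Machine vertices: (170.775,151.779) → (159.485,126.093) → (146.472,101.054) → (131.735,76.662) → (115.275,52.917) → (97.092,29.818). Open path.

**Shape 2** — `<path>` closed polygon, stroke `#000000` → cut (S865, F1619). Machine vertices: (162.400,136.025) → (37.044,158.376) → (183.806,48.042) → (162.400,136.025). Closed: final G1 returns to the first vertex.

**Shape 3** — `<circle>` circle, stroke `#000000` → cut (S865, F1619). Machine vertices: (121.643,161.823) → (120.821,164.353) → (118.668,165.917) → (116.008,165.917) → (113.855,164.353) → (113.033,161.823) → (113.855,159.293) → (116.008,157.729) → (118.668,157.729) → (120.821,159.293) → (121.643,161.823). Closed: final G1 returns to the first vertex.

**Shape 4** — `<polygon>` rectangle, stroke `#000000` → cut (S865, F1619). Machine vertices: (77.728,190.216) → (168.027,190.216) → (168.027,165.079) → (77.728,165.079) → (77.728,190.216). Closed: final G1 returns to the first vertex.

**Shape 5** — `<path>` open polyline, stroke `#000000` → cut (S865, F1619). Machine vertices: (79.740,122.341) → (45.666,214.828) → (198.740,96.858) → (115.989,172.518). Open path.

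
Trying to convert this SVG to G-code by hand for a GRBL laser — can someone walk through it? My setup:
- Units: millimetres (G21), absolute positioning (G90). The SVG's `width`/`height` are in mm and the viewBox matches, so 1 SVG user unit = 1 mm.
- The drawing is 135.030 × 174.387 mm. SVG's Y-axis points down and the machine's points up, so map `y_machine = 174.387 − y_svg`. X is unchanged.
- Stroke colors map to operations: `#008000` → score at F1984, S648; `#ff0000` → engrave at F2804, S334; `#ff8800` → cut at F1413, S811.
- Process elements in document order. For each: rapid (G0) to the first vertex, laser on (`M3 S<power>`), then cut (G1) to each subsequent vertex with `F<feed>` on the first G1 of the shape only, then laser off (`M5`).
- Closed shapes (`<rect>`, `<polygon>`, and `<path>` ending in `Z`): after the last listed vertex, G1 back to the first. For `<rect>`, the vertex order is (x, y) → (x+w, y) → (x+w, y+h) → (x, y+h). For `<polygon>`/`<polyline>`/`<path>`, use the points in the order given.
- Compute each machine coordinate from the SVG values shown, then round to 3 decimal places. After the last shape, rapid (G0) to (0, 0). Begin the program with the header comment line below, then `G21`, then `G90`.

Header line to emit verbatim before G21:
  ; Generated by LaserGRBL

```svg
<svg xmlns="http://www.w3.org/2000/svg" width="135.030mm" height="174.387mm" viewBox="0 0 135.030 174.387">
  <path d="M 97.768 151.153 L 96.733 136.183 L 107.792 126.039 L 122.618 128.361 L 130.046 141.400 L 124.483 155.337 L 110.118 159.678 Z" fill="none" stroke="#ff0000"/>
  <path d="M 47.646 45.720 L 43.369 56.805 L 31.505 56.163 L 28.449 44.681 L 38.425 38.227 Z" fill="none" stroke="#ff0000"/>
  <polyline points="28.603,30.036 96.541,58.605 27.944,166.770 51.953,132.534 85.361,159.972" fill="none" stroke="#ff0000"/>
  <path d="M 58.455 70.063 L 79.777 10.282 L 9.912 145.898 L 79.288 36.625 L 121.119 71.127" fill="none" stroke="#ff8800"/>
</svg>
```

1 u = 1 mm; y_m = 174.387 − y.

[1] `<path>` regular polygon, #ff0000→engrave S334 F2804: (97.768,23.234) → (96.733,38.204) → (107.792,48.348) → (122.618,46.026) → (130.046,32.987) → (124.483,19.050) → (110.118,14.709) → (97.768,23.234) (closed)

[2] `<path>` regular polygon, #ff0000→engrave S334 F2804: (47.646,128.667) → (43.369,117.582) → (31.505,118.224) → (28.449,129.706) → (38.425,136.160) → (47.646,128.667) (closed)

[3] `<polyline>` open polyline, #ff0000→engrave S334 F2804: (28.603,144.351) → (96.541,115.782) → (27.944,7.617) → (51.953,41.853) → (85.361,14.415)

[4] `<path>` open polyline, #ff8800→cut S811 F1413: (58.455,104.324) → (79.777,164.105) → (9.912,28.489) → (79.288,137.762) → (121.119,103.260)

; Generated by LaserGRBL
G21
G90
G0 X97.768 Y23.234
M3 S334
G1 X96.733 Y38.204 F2804
G1 X107.792 Y48.348
G1 X122.618 Y46.026
G1 X130.046 Y32.987
G1 X124.483 Y19.050
G1 X110.118 Y14.709
G1 X97.768 Y23.234
M5
G0 X47.646 Y128.667
M3 S334
G1 X43.369 Y117.582 F2804
G1 X31.505 Y118.224
G1 X28.449 Y129.706
G1 X38.425 Y136.160
G1 X47.646 Y128.667
M5
G0 X28.603 Y144.351
M3 S334
G1 X96.541 Y115.782 F2804
G1 X27.944 Y7.617
G1 X51.953 Y41.853
G1 X85.361 Y14.415
M5
G0 X58.455 Y104.324
M3 S811
G1 X79.777 Y164.105 F1413
G1 X9.912 Y28.489
G1 X79.288 Y137.762
G1 X121.119 Y103.260
M5
G0 X0.000 Y0.000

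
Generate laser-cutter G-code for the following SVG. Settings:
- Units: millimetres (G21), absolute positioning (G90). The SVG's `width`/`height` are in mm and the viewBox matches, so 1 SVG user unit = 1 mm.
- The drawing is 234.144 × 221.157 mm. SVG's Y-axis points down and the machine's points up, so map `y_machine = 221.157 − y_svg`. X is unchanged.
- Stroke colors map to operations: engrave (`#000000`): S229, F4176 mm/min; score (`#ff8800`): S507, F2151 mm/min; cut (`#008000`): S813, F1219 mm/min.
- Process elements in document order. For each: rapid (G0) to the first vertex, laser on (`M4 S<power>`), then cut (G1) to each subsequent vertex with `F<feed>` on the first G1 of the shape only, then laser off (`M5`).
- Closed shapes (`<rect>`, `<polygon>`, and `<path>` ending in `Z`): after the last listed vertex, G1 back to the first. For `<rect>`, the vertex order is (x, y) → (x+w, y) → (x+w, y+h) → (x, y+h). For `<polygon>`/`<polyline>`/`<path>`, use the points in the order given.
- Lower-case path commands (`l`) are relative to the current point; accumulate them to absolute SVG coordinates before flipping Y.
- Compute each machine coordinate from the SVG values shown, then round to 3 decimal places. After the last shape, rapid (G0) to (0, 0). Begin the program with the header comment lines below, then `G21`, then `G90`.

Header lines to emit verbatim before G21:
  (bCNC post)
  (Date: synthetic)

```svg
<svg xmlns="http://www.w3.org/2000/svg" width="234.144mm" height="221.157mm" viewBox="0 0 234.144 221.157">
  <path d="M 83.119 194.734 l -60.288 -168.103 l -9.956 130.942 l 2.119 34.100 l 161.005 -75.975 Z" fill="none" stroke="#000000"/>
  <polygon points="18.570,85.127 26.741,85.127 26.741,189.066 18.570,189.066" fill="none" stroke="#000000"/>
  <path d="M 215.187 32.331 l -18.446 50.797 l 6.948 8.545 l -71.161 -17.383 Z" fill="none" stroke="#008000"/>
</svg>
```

(bCNC post)
(Date: synthetic)
G21
G90
G0 X83.119 Y26.423
M4 S229
G1 X22.831 Y194.526 F4176
G1 X12.875 Y63.584
G1 X14.994 Y29.484
G1 X175.999 Y105.459
G1 X83.119 Y26.423
M5
G0 X18.570 Y136.030
M4 S229
G1 X26.741 Y136.030 F4176
G1 X26.741 Y32.091
G1 X18.570 Y32.091
G1 X18.570 Y136.030
M5
G0 X215.187 Y188.826
M4 S813
G1 X196.741 Y138.029 F1219
G1 X203.689 Y129.484
G1 X132.528 Y146.867
G1 X215.187 Y188.826
M5
G0 X0.000 Y0.000

Since the viewBox matches the mm dimensions, user units are millimetres directly. The only transform is the Y-flip y_m = 221.157 − y_svg.

Shape 1 is a closed polygon drawn with `<path>`. Its stroke #000000 means engrave at S229, F4176. After flipping Y the toolpath is (83.119,26.423) → (22.831,194.526) → (12.875,63.584) → (14.994,29.484) → (175.999,105.459) → (83.119,26.423), returning to the start.

Shape 2 is a rectangle drawn with `<polygon>`. Its stroke #000000 means engrave at S229, F4176. After flipping Y the toolpath is (18.570,136.030) → (26.741,136.030) → (26.741,32.091) → (18.570,32.091) → (18.570,136.030), returning to the start.

Shape 3 is a closed polygon drawn with `<path>`. Its stroke #008000 means cut at S813, F1219. After flipping Y the toolpath is (215.187,188.826) → (196.741,138.029) → (203.689,129.484) → (132.528,146.867) → (215.187,188.826), returning to the start.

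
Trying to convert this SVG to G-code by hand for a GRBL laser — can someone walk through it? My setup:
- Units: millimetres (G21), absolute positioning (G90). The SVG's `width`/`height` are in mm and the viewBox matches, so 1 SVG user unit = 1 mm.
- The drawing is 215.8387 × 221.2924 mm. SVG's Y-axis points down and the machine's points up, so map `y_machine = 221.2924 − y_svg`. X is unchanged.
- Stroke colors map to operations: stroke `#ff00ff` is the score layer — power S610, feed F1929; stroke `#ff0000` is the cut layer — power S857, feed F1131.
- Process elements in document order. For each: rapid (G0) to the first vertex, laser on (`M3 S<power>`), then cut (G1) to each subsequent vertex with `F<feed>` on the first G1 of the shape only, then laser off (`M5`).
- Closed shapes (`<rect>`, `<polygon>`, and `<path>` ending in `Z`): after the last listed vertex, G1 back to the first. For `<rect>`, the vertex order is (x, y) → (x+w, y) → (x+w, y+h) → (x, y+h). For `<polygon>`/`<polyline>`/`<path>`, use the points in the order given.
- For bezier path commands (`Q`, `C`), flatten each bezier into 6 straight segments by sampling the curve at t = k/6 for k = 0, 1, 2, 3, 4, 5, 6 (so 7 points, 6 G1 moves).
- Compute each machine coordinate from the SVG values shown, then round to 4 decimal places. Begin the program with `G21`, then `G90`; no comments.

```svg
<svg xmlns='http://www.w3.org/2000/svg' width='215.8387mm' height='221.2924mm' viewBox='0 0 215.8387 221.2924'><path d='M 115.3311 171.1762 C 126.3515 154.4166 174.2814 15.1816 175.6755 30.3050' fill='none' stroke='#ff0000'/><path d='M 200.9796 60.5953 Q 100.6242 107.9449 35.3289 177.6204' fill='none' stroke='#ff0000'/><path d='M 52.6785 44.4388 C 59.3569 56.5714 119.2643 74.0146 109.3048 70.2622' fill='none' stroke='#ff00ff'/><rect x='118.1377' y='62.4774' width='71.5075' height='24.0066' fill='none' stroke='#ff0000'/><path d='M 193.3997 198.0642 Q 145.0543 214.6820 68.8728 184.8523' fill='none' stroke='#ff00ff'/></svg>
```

Since the viewBox matches the mm dimensions, user units are millimetres directly. The only transform is the Y-flip y_m = 221.2924 − y_svg.

Shape 1 is a cubic bezier drawn with `<path>`. Its stroke #ff0000 means cut at S857, F1131. After flipping Y the toolpath is (115.3311,50.1162) → (123.5308,67.4206) → (135.5641,97.4478) → (149.1132,132.5079) → (161.8600,164.9111) → (171.4868,186.9675) → (175.6755,190.9874).

Shape 2 is a quadratic bezier drawn with `<path>`. Its stroke #ff0000 means cut at S857, F1131. After flipping Y the toolpath is (200.9796,160.6971) → (168.5017,144.2937) → (137.9716,126.6500) → (109.3892,107.7660) → (82.7547,87.6417) → (58.0679,66.2770) → (35.3289,43.6720).

Shape 3 is a cubic bezier drawn with `<path>`. Its stroke #ff00ff means score at S610, F1929. After flipping Y the toolpath is (52.6785,176.8536) → (59.8836,170.4675) → (72.5408,163.9325) → (87.2309,157.9850) → (100.5344,153.3613) → (109.0322,150.7976) → (109.3048,151.0302).

Shape 4 is a rectangle drawn with `<rect>`. Its stroke #ff0000 means cut at S857, F1131. After flipping Y the toolpath is (118.1377,158.8150) → (189.6452,158.8150) → (189.6452,134.8084) → (118.1377,134.8084) → (118.1377,158.8150), returning to the start.

Shape 5 is a quadratic bezier drawn with `<path>`. Its stroke #ff00ff means score at S610, F1929. After flipping Y the toolpath is (193.3997,23.2282) → (176.5113,18.9791) → (158.0765,17.3105) → (138.0953,18.2223) → (116.5676,21.7145) → (93.4934,27.7871) → (68.8728,36.4401).

G21
G90
G0 X115.3311 Y50.1162
M3 S857
G1 X123.5308 Y67.4206 F1131
G1 X135.5641 Y97.4478
G1 X149.1132 Y132.5079
G1 X161.8600 Y164.9111
G1 X171.4868 Y186.9675
G1 X175.6755 Y190.9874
M5
G0 X200.9796 Y160.6971
M3 S857
G1 X168.5017 Y144.2937 F1131
G1 X137.9716 Y126.6500
G1 X109.3892 Y107.7660
G1 X82.7547 Y87.6417
G1 X58.0679 Y66.2770
G1 X35.3289 Y43.6720
M5
G0 X52.6785 Y176.8536
M3 S610
G1 X59.8836 Y170.4675 F1929
G1 X72.5408 Y163.9325
G1 X87.2309 Y157.9850
G1 X100.5344 Y153.3613
G1 X109.0322 Y150.7976
G1 X109.3048 Y151.0302
M5
G0 X118.1377 Y158.8150
M3 S857
G1 X189.6452 Y158.8150 F1131
G1 X189.6452 Y134.8084
G1 X118.1377 Y134.8084
G1 X118.1377 Y158.8150
M5
G0 X193.3997 Y23.2282
M3 S610
G1 X176.5113 Y18.9791 F1929
G1 X158.0765 Y17.3105
G1 X138.0953 Y18.2223
G1 X116.5676 Y21.7145
G1 X93.4934 Y27.7871
G1 X68.8728 Y36.4401
M5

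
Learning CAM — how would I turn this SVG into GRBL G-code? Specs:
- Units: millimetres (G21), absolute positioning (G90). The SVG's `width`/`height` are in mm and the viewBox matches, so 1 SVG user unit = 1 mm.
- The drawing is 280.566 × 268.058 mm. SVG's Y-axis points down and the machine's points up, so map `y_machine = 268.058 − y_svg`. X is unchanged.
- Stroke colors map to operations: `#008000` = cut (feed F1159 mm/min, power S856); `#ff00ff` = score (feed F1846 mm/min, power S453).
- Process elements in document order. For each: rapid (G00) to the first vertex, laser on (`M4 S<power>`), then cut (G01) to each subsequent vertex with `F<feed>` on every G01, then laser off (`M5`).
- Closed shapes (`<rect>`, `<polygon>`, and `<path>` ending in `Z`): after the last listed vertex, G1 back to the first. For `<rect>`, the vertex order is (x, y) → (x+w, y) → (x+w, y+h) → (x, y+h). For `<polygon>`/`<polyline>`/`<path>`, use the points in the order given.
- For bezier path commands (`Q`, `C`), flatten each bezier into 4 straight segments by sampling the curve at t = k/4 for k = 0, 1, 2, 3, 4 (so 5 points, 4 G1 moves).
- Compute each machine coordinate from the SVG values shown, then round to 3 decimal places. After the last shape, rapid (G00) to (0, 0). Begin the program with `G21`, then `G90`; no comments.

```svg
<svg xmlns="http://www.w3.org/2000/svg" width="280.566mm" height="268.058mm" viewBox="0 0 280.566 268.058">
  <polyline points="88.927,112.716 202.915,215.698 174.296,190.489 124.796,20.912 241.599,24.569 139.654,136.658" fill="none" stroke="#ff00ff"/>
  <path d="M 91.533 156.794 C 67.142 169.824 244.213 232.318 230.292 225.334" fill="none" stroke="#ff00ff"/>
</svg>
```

1 u = 1 mm; y_m = 268.058 − y.

[1] `<polyline>` open polyline, #ff00ff→score S453 F1846: (88.927,155.342) → (202.915,52.360) → (174.296,77.569) → (124.796,247.146) → (241.599,243.489) → (139.654,131.400)

[2] `<path>` cubic bezier, #ff00ff→score S453 F1846: (91.533,111.264) → (104.882,94.075) → (156.986,69.489) → (211.054,48.655) → (230.292,42.724)

G21
G90
G00 X88.927 Y155.342
M4 S453
G01 X202.915 Y52.360 F1846
G01 X174.296 Y77.569 F1846
G01 X124.796 Y247.146 F1846
G01 X241.599 Y243.489 F1846
G01 X139.654 Y131.400 F1846
M5
G00 X91.533 Y111.264
M4 S453
G01 X104.882 Y94.075 F1846
G01 X156.986 Y69.489 F1846
G01 X211.054 Y48.655 F1846
G01 X230.292 Y42.724 F1846
M5
G00 X0.000 Y0.000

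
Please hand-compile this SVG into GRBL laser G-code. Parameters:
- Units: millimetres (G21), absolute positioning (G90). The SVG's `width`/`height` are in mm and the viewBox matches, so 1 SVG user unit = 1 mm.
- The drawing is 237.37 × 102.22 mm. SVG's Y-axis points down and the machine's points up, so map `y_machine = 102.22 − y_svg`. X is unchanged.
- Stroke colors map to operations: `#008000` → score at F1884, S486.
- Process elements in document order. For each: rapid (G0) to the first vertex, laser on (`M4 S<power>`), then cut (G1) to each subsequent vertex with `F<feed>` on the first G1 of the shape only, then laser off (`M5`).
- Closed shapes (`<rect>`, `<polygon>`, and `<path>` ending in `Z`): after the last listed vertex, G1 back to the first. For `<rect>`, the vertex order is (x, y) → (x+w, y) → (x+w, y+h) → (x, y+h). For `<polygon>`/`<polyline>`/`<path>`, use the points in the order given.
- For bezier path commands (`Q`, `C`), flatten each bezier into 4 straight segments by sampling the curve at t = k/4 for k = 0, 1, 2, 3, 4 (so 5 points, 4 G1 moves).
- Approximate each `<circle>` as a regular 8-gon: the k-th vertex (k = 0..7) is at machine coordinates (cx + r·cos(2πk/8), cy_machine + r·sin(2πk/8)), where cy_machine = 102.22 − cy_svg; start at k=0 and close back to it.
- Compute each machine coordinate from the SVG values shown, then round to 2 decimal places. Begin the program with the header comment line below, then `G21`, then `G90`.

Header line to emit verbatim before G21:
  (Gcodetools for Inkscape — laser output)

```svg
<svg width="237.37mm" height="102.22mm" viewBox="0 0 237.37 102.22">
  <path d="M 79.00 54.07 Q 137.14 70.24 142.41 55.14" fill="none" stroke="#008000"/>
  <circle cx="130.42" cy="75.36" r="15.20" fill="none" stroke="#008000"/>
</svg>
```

Since the viewBox matches the mm dimensions, user units are millimetres directly. The only transform is the Y-flip y_m = 102.22 − y_svg.

Shape 1 is a quadratic bezier drawn with `<path>`. Its stroke #008000 means score at S486, F1884. After flipping Y the toolpath is (79.00,48.15) → (104.77,42.02) → (123.92,39.80) → (136.47,41.48) → (142.41,47.08).

Shape 2 is a circle drawn with `<circle>`. Its stroke #008000 means score at S486, F1884. After flipping Y the toolpath is (145.62,26.86) → (141.17,37.61) → (130.42,42.06) → (119.67,37.61) → (115.22,26.86) → (119.67,16.11) → (130.42,11.66) → (141.17,16.11) → (145.62,26.86), returning to the start.

(Gcodetools for Inkscape — laser output)
G21
G90
G0 X79.00 Y48.15
M4 S486
G1 X104.77 Y42.02 F1884
G1 X123.92 Y39.80
G1 X136.47 Y41.48
G1 X142.41 Y47.08
M5
G0 X145.62 Y26.86
M4 S486
G1 X141.17 Y37.61 F1884
G1 X130.42 Y42.06
G1 X119.67 Y37.61
G1 X115.22 Y26.86
G1 X119.67 Y16.11
G1 X130.42 Y11.66
G1 X141.17 Y16.11
G1 X145.62 Y26.86
M5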